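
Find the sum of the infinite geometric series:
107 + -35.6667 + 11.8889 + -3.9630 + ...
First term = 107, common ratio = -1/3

For |r| < 1, S = a / (1 - r)
S = 107 / (1 - (-1/3))
S = 107 / (4/3)
S = 321/4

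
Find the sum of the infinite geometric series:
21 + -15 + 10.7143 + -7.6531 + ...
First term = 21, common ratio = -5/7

For |r| < 1, S = a / (1 - r)
S = 21 / (1 - (-5/7))
S = 21 / (12/7)
S = 49/4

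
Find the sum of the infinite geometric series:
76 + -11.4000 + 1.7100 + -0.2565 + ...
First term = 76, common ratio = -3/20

For |r| < 1, S = a / (1 - r)
S = 76 / (1 - (-3/20))
S = 76 / (23/20)
S = 1520/23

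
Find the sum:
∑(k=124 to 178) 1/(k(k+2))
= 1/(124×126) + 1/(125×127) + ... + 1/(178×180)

Partial fractions: 1/(k(k+2)) = (1/2)[1/k - 1/(k+2)]
Telescoping leaves the first two and last two terms:
= (1/2)[1/124 + 1/125 - 1/179 - 1/180]
= 61457/24970500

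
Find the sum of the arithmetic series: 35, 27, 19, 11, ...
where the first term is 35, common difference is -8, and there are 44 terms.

Sₙ = n/2 × (first + last)
Last term = a + (n-1)d = 35 + (44-1)×(-8) = -309
S_44 = 44/2 × (35 + (-309))
S_44 = 44/2 × (-274) = -6028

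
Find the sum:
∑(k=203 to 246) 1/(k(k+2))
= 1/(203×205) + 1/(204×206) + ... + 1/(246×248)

Partial fractions: 1/(k(k+2)) = (1/2)[1/k - 1/(k+2)]
Telescoping leaves the first two and last two terms:
= (1/2)[1/203 + 1/204 - 1/247 - 1/248]
= 1108063/1268366736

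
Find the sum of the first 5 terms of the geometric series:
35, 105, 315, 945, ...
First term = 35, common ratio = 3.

Sₙ = a(1 - rⁿ) / (1 - r)
S_5 = 35(1 - 3^5) / (1 - 3)
S_5 = 35(1 - 243) / (-2)
S_5 = 4235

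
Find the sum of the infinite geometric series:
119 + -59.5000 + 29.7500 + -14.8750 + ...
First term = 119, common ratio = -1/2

For |r| < 1, S = a / (1 - r)
S = 119 / (1 - (-1/2))
S = 119 / (3/2)
S = 238/3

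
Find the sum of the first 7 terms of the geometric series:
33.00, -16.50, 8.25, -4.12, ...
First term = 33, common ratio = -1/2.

Sₙ = a(1 - rⁿ) / (1 - r)
S_7 = 33(1 - (-1/2)^7) / (1 - (-1/2))
S_7 = 33(1 - (-1/128)) / (3/2)
S_7 = 1419/64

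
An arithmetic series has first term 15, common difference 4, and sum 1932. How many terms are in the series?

Using S = n/2 × [2a + (n-1)d]
1932 = n/2 × [2(15) + (n-1)(4)]
1932 = n/2 × [30 + 4n - 4]
3864 = n × [26 + 4n]
4n² + (26)n - 3864 = 0
Discriminant: Δ = (26)² - 4(4)(-3864) = 676 + 61824 = 62500
√Δ = 250
n = [-(26) + √Δ] / (2·4) = (-26 + 250) / 8 = 224 / 8 = 28
(The negative root is discarded since n must be a positive integer.)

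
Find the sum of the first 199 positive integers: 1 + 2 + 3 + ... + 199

Formula: ∑k = n(n+1)/2
= 199×200/2
= 39800/2
= 19900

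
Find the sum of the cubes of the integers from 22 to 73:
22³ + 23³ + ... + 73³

Use ∑_{k=1}^{n} k³ = [n(n+1)/2]², then subtract the first 21 terms.
∑_{k=1}^{73} k³ = [73×74/2]² = 2701² = 7295401
∑_{k=1}^{21} k³ = [21×22/2]² = 231² = 53361
∑_{k=22}^{73} k³ = 7295401 - 53361 = 7242040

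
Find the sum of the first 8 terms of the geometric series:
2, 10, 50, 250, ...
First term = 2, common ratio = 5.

Sₙ = a(1 - rⁿ) / (1 - r)
S_8 = 2(1 - 5^8) / (1 - 5)
S_8 = 2(1 - 390625) / (-4)
S_8 = 195312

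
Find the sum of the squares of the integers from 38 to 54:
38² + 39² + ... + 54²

Use ∑_{k=1}^{n} k² = n(n+1)(2n+1)/6, then subtract the first 37 terms.
∑_{k=1}^{54} k² = 54×55×109/6 = 53955
∑_{k=1}^{37} k² = 37×38×75/6 = 17575
∑_{k=38}^{54} k² = 53955 - 17575 = 36380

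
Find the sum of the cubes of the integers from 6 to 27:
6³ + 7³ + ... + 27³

Use ∑_{k=1}^{n} k³ = [n(n+1)/2]², then subtract the first 5 terms.
∑_{k=1}^{27} k³ = [27×28/2]² = 378² = 142884
∑_{k=1}^{5} k³ = [5×6/2]² = 15² = 225
∑_{k=6}^{27} k³ = 142884 - 225 = 142659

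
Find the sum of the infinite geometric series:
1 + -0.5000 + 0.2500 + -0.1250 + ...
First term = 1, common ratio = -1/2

For |r| < 1, S = a / (1 - r)
S = 1 / (1 - (-1/2))
S = 1 / (3/2)
S = 2/3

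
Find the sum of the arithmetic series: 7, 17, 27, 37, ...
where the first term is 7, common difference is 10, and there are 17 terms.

Sₙ = n/2 × (first + last)
Last term = a + (n-1)d = 7 + (17-1)×10 = 167
S_17 = 17/2 × (7 + 167)
S_17 = 17/2 × 174 = 1479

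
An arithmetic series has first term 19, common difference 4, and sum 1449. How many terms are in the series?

Using S = n/2 × [2a + (n-1)d]
1449 = n/2 × [2(19) + (n-1)(4)]
1449 = n/2 × [38 + 4n - 4]
2898 = n × [34 + 4n]
4n² + (34)n - 2898 = 0
Discriminant: Δ = (34)² - 4(4)(-2898) = 1156 + 46368 = 47524
√Δ = 218
n = [-(34) + √Δ] / (2·4) = (-34 + 218) / 8 = 184 / 8 = 23
(The negative root is discarded since n must be a positive integer.)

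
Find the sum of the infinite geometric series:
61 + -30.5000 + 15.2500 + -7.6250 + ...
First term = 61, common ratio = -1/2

For |r| < 1, S = a / (1 - r)
S = 61 / (1 - (-1/2))
S = 61 / (3/2)
S = 122/3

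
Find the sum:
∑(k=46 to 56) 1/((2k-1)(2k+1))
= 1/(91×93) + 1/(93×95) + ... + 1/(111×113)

Partial fractions: 1/((2k-1)(2k+1)) = (1/2)[1/(2k-1) - 1/(2k+1)]
The series telescopes:
= (1/2)[1/91 - 1/113]
= 11/10283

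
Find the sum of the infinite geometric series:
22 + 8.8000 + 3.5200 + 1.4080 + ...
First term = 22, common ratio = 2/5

For |r| < 1, S = a / (1 - r)
S = 22 / (1 - (2/5))
S = 22 / (3/5)
S = 110/3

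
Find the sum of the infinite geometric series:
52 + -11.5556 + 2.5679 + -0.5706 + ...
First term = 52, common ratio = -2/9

For |r| < 1, S = a / (1 - r)
S = 52 / (1 - (-2/9))
S = 52 / (11/9)
S = 468/11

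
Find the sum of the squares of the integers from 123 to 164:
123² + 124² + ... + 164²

Use ∑_{k=1}^{n} k² = n(n+1)(2n+1)/6, then subtract the first 122 terms.
∑_{k=1}^{164} k² = 164×165×329/6 = 1483790
∑_{k=1}^{122} k² = 122×123×245/6 = 612745
∑_{k=123}^{164} k² = 1483790 - 612745 = 871045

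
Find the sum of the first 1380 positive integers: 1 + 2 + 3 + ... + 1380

Formula: ∑k = n(n+1)/2
= 1380×1381/2
= 1905780/2
= 952890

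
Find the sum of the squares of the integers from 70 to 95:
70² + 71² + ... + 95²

Use ∑_{k=1}^{n} k² = n(n+1)(2n+1)/6, then subtract the first 69 terms.
∑_{k=1}^{95} k² = 95×96×191/6 = 290320
∑_{k=1}^{69} k² = 69×70×139/6 = 111895
∑_{k=70}^{95} k² = 290320 - 111895 = 178425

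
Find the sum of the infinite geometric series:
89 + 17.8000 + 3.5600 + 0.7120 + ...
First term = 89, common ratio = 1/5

For |r| < 1, S = a / (1 - r)
S = 89 / (1 - (1/5))
S = 89 / (4/5)
S = 445/4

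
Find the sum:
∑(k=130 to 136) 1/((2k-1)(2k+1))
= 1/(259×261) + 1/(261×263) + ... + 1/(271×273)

Partial fractions: 1/((2k-1)(2k+1)) = (1/2)[1/(2k-1) - 1/(2k+1)]
The series telescopes:
= (1/2)[1/259 - 1/273]
= 1/10101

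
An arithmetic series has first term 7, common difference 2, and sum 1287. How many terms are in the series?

Using S = n/2 × [2a + (n-1)d]
1287 = n/2 × [2(7) + (n-1)(2)]
1287 = n/2 × [14 + 2n - 2]
2574 = n × [12 + 2n]
2n² + (12)n - 2574 = 0
Discriminant: Δ = (12)² - 4(2)(-2574) = 144 + 20592 = 20736
√Δ = 144
n = [-(12) + √Δ] / (2·2) = (-12 + 144) / 4 = 132 / 4 = 33
(The negative root is discarded since n must be a positive integer.)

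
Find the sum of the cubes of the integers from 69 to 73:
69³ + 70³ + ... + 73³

Use ∑_{k=1}^{n} k³ = [n(n+1)/2]², then subtract the first 68 terms.
∑_{k=1}^{73} k³ = [73×74/2]² = 2701² = 7295401
∑_{k=1}^{68} k³ = [68×69/2]² = 2346² = 5503716
∑_{k=69}^{73} k³ = 7295401 - 5503716 = 1791685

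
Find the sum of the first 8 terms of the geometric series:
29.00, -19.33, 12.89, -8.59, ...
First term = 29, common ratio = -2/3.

Sₙ = a(1 - rⁿ) / (1 - r)
S_8 = 29(1 - (-2/3)^8) / (1 - (-2/3))
S_8 = 29(1 - (256/6561)) / (5/3)
S_8 = 36569/2187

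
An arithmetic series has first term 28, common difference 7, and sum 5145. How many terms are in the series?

Using S = n/2 × [2a + (n-1)d]
5145 = n/2 × [2(28) + (n-1)(7)]
5145 = n/2 × [56 + 7n - 7]
10290 = n × [49 + 7n]
7n² + (49)n - 10290 = 0
Discriminant: Δ = (49)² - 4(7)(-10290) = 2401 + 288120 = 290521
√Δ = 539
n = [-(49) + √Δ] / (2·7) = (-49 + 539) / 14 = 490 / 14 = 35
(The negative root is discarded since n must be a positive integer.)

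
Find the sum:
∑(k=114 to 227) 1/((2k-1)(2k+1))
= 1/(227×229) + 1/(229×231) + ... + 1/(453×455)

Partial fractions: 1/((2k-1)(2k+1)) = (1/2)[1/(2k-1) - 1/(2k+1)]
The series telescopes:
= (1/2)[1/227 - 1/455]
= 114/103285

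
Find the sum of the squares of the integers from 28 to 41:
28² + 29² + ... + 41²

Use ∑_{k=1}^{n} k² = n(n+1)(2n+1)/6, then subtract the first 27 terms.
∑_{k=1}^{41} k² = 41×42×83/6 = 23821
∑_{k=1}^{27} k² = 27×28×55/6 = 6930
∑_{k=28}^{41} k² = 23821 - 6930 = 16891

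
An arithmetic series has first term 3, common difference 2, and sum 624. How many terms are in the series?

Using S = n/2 × [2a + (n-1)d]
624 = n/2 × [2(3) + (n-1)(2)]
624 = n/2 × [6 + 2n - 2]
1248 = n × [4 + 2n]
2n² + (4)n - 1248 = 0
Discriminant: Δ = (4)² - 4(2)(-1248) = 16 + 9984 = 10000
√Δ = 100
n = [-(4) + √Δ] / (2·2) = (-4 + 100) / 4 = 96 / 4 = 24
(The negative root is discarded since n must be a positive integer.)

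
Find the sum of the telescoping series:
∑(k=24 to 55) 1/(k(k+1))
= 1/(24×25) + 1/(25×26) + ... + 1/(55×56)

Partial fractions: 1/(k(k+1)) = 1/k - 1/(k+1)
The series telescopes:
= (1/24 - 1/25) + (1/25 - 1/26) + ... + (1/55 - 1/56)
= 1/24 - 1/56
= 1/42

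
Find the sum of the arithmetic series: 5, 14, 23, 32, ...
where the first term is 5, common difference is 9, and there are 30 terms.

Sₙ = n/2 × (first + last)
Last term = a + (n-1)d = 5 + (30-1)×9 = 266
S_30 = 30/2 × (5 + 266)
S_30 = 30/2 × 271 = 4065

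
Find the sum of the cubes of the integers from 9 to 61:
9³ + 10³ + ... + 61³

Use ∑_{k=1}^{n} k³ = [n(n+1)/2]², then subtract the first 8 terms.
∑_{k=1}^{61} k³ = [61×62/2]² = 1891² = 3575881
∑_{k=1}^{8} k³ = [8×9/2]² = 36² = 1296
∑_{k=9}^{61} k³ = 3575881 - 1296 = 3574585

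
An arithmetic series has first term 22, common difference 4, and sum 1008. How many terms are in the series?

Using S = n/2 × [2a + (n-1)d]
1008 = n/2 × [2(22) + (n-1)(4)]
1008 = n/2 × [44 + 4n - 4]
2016 = n × [40 + 4n]
4n² + (40)n - 2016 = 0
Discriminant: Δ = (40)² - 4(4)(-2016) = 1600 + 32256 = 33856
√Δ = 184
n = [-(40) + √Δ] / (2·4) = (-40 + 184) / 8 = 144 / 8 = 18
(The negative root is discarded since n must be a positive integer.)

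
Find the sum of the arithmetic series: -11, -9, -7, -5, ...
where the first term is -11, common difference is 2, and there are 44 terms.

Sₙ = n/2 × (first + last)
Last term = a + (n-1)d = -11 + (44-1)×2 = 75
S_44 = 44/2 × (-11 + 75)
S_44 = 44/2 × 64 = 1408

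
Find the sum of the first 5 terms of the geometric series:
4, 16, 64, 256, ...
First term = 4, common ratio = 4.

Sₙ = a(1 - rⁿ) / (1 - r)
S_5 = 4(1 - 4^5) / (1 - 4)
S_5 = 4(1 - 1024) / (-3)
S_5 = 1364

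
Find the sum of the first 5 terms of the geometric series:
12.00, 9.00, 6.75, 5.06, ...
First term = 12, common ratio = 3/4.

Sₙ = a(1 - rⁿ) / (1 - r)
S_5 = 12(1 - (3/4)^5) / (1 - (3/4))
S_5 = 12(1 - (243/1024)) / (1/4)
S_5 = 2343/64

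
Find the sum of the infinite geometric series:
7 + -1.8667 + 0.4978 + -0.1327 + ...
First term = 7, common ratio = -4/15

For |r| < 1, S = a / (1 - r)
S = 7 / (1 - (-4/15))
S = 7 / (19/15)
S = 105/19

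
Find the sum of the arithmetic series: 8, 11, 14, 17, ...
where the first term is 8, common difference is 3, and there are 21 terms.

Sₙ = n/2 × (first + last)
Last term = a + (n-1)d = 8 + (21-1)×3 = 68
S_21 = 21/2 × (8 + 68)
S_21 = 21/2 × 76 = 798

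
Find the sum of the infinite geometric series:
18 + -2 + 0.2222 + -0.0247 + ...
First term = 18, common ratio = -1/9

For |r| < 1, S = a / (1 - r)
S = 18 / (1 - (-1/9))
S = 18 / (10/9)
S = 81/5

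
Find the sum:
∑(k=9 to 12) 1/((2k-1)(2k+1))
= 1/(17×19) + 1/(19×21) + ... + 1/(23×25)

Partial fractions: 1/((2k-1)(2k+1)) = (1/2)[1/(2k-1) - 1/(2k+1)]
The series telescopes:
= (1/2)[1/17 - 1/25]
= 4/425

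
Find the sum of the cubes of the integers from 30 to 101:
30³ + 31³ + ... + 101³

Use ∑_{k=1}^{n} k³ = [n(n+1)/2]², then subtract the first 29 terms.
∑_{k=1}^{101} k³ = [101×102/2]² = 5151² = 26532801
∑_{k=1}^{29} k³ = [29×30/2]² = 435² = 189225
∑_{k=30}^{101} k³ = 26532801 - 189225 = 26343576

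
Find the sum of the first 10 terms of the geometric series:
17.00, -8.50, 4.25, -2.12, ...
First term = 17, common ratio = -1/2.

Sₙ = a(1 - rⁿ) / (1 - r)
S_10 = 17(1 - (-1/2)^10) / (1 - (-1/2))
S_10 = 17(1 - (1/1024)) / (3/2)
S_10 = 5797/512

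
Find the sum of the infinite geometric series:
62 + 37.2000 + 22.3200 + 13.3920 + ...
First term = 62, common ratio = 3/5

For |r| < 1, S = a / (1 - r)
S = 62 / (1 - (3/5))
S = 62 / (2/5)
S = 155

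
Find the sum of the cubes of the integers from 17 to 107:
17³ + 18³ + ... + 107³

Use ∑_{k=1}^{n} k³ = [n(n+1)/2]², then subtract the first 16 terms.
∑_{k=1}^{107} k³ = [107×108/2]² = 5778² = 33385284
∑_{k=1}^{16} k³ = [16×17/2]² = 136² = 18496
∑_{k=17}^{107} k³ = 33385284 - 18496 = 33366788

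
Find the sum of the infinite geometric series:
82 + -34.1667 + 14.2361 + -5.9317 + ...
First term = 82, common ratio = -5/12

For |r| < 1, S = a / (1 - r)
S = 82 / (1 - (-5/12))
S = 82 / (17/12)
S = 984/17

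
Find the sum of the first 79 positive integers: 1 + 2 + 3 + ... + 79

Formula: ∑k = n(n+1)/2
= 79×80/2
= 6320/2
= 3160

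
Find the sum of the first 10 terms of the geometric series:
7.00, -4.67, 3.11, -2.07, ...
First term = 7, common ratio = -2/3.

Sₙ = a(1 - rⁿ) / (1 - r)
S_10 = 7(1 - (-2/3)^10) / (1 - (-2/3))
S_10 = 7(1 - (1024/59049)) / (5/3)
S_10 = 81235/19683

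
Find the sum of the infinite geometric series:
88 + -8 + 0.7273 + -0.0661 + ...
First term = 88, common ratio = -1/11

For |r| < 1, S = a / (1 - r)
S = 88 / (1 - (-1/11))
S = 88 / (12/11)
S = 242/3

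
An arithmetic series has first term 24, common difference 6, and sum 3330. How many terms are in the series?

Using S = n/2 × [2a + (n-1)d]
3330 = n/2 × [2(24) + (n-1)(6)]
3330 = n/2 × [48 + 6n - 6]
6660 = n × [42 + 6n]
6n² + (42)n - 6660 = 0
Discriminant: Δ = (42)² - 4(6)(-6660) = 1764 + 159840 = 161604
√Δ = 402
n = [-(42) + √Δ] / (2·6) = (-42 + 402) / 12 = 360 / 12 = 30
(The negative root is discarded since n must be a positive integer.)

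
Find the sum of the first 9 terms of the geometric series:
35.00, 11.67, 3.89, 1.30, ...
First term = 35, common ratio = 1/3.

Sₙ = a(1 - rⁿ) / (1 - r)
S_9 = 35(1 - (1/3)^9) / (1 - (1/3))
S_9 = 35(1 - (1/19683)) / (2/3)
S_9 = 344435/6561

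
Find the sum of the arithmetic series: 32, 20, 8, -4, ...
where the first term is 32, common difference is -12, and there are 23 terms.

Sₙ = n/2 × (first + last)
Last term = a + (n-1)d = 32 + (23-1)×(-12) = -232
S_23 = 23/2 × (32 + (-232))
S_23 = 23/2 × (-200) = -2300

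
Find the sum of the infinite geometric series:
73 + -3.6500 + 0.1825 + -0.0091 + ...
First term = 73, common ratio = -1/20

For |r| < 1, S = a / (1 - r)
S = 73 / (1 - (-1/20))
S = 73 / (21/20)
S = 1460/21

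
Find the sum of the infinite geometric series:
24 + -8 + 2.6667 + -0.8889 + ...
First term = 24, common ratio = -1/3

For |r| < 1, S = a / (1 - r)
S = 24 / (1 - (-1/3))
S = 24 / (4/3)
S = 18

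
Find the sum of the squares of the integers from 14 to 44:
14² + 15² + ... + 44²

Use ∑_{k=1}^{n} k² = n(n+1)(2n+1)/6, then subtract the first 13 terms.
∑_{k=1}^{44} k² = 44×45×89/6 = 29370
∑_{k=1}^{13} k² = 13×14×27/6 = 819
∑_{k=14}^{44} k² = 29370 - 819 = 28551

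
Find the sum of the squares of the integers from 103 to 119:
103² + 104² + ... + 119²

Use ∑_{k=1}^{n} k² = n(n+1)(2n+1)/6, then subtract the first 102 terms.
∑_{k=1}^{119} k² = 119×120×239/6 = 568820
∑_{k=1}^{102} k² = 102×103×205/6 = 358955
∑_{k=103}^{119} k² = 568820 - 358955 = 209865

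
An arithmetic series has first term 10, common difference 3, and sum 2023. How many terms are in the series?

Using S = n/2 × [2a + (n-1)d]
2023 = n/2 × [2(10) + (n-1)(3)]
2023 = n/2 × [20 + 3n - 3]
4046 = n × [17 + 3n]
3n² + (17)n - 4046 = 0
Discriminant: Δ = (17)² - 4(3)(-4046) = 289 + 48552 = 48841
√Δ = 221
n = [-(17) + √Δ] / (2·3) = (-17 + 221) / 6 = 204 / 6 = 34
(The negative root is discarded since n must be a positive integer.)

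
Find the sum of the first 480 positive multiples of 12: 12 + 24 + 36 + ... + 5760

Factor out 12: = 12(1 + 2 + ... + 480) = 12 × n(n+1)/2
= 12 × 480×481/2
= 12 × 115440
= 1385280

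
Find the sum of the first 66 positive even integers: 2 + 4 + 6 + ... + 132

Sum of first n even numbers = n(n+1)
= 66×67
= 4422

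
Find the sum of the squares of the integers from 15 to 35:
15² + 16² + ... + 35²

Use ∑_{k=1}^{n} k² = n(n+1)(2n+1)/6, then subtract the first 14 terms.
∑_{k=1}^{35} k² = 35×36×71/6 = 14910
∑_{k=1}^{14} k² = 14×15×29/6 = 1015
∑_{k=15}^{35} k² = 14910 - 1015 = 13895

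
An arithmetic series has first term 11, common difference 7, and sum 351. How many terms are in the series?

Using S = n/2 × [2a + (n-1)d]
351 = n/2 × [2(11) + (n-1)(7)]
351 = n/2 × [22 + 7n - 7]
702 = n × [15 + 7n]
7n² + (15)n - 702 = 0
Discriminant: Δ = (15)² - 4(7)(-702) = 225 + 19656 = 19881
√Δ = 141
n = [-(15) + √Δ] / (2·7) = (-15 + 141) / 14 = 126 / 14 = 9
(The negative root is discarded since n must be a positive integer.)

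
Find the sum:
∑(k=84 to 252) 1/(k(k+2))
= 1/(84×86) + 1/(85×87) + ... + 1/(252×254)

Partial fractions: 1/(k(k+2)) = (1/2)[1/k - 1/(k+2)]
Telescoping leaves the first two and last two terms:
= (1/2)[1/84 + 1/85 - 1/253 - 1/254]
= 3620149/458830680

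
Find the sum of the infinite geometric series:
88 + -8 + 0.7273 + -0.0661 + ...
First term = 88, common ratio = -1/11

For |r| < 1, S = a / (1 - r)
S = 88 / (1 - (-1/11))
S = 88 / (12/11)
S = 242/3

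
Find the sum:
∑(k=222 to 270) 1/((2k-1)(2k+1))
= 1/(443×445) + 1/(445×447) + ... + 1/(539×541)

Partial fractions: 1/((2k-1)(2k+1)) = (1/2)[1/(2k-1) - 1/(2k+1)]
The series telescopes:
= (1/2)[1/443 - 1/541]
= 49/239663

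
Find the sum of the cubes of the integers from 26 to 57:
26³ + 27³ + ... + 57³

Use ∑_{k=1}^{n} k³ = [n(n+1)/2]², then subtract the first 25 terms.
∑_{k=1}^{57} k³ = [57×58/2]² = 1653² = 2732409
∑_{k=1}^{25} k³ = [25×26/2]² = 325² = 105625
∑_{k=26}^{57} k³ = 2732409 - 105625 = 2626784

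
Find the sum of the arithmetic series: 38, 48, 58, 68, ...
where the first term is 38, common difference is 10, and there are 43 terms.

Sₙ = n/2 × (first + last)
Last term = a + (n-1)d = 38 + (43-1)×10 = 458
S_43 = 43/2 × (38 + 458)
S_43 = 43/2 × 496 = 10664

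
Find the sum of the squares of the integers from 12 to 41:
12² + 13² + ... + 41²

Use ∑_{k=1}^{n} k² = n(n+1)(2n+1)/6, then subtract the first 11 terms.
∑_{k=1}^{41} k² = 41×42×83/6 = 23821
∑_{k=1}^{11} k² = 11×12×23/6 = 506
∑_{k=12}^{41} k² = 23821 - 506 = 23315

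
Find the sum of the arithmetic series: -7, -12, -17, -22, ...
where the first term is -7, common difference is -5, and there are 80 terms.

Sₙ = n/2 × (first + last)
Last term = a + (n-1)d = -7 + (80-1)×(-5) = -402
S_80 = 80/2 × (-7 + (-402))
S_80 = 80/2 × (-409) = -16360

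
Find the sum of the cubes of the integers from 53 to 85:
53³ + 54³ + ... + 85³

Use ∑_{k=1}^{n} k³ = [n(n+1)/2]², then subtract the first 52 terms.
∑_{k=1}^{85} k³ = [85×86/2]² = 3655² = 13359025
∑_{k=1}^{52} k³ = [52×53/2]² = 1378² = 1898884
∑_{k=53}^{85} k³ = 13359025 - 1898884 = 11460141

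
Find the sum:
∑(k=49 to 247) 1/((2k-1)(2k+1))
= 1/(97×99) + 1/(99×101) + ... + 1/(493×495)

Partial fractions: 1/((2k-1)(2k+1)) = (1/2)[1/(2k-1) - 1/(2k+1)]
The series telescopes:
= (1/2)[1/97 - 1/495]
= 199/48015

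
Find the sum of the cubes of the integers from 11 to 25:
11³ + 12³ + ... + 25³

Use ∑_{k=1}^{n} k³ = [n(n+1)/2]², then subtract the first 10 terms.
∑_{k=1}^{25} k³ = [25×26/2]² = 325² = 105625
∑_{k=1}^{10} k³ = [10×11/2]² = 55² = 3025
∑_{k=11}^{25} k³ = 105625 - 3025 = 102600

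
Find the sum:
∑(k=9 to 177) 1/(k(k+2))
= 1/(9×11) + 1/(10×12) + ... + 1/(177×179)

Partial fractions: 1/(k(k+2)) = (1/2)[1/k - 1/(k+2)]
Telescoping leaves the first two and last two terms:
= (1/2)[1/9 + 1/10 - 1/178 - 1/179]
= 71656/716895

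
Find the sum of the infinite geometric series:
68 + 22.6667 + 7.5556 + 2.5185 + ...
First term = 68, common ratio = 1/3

For |r| < 1, S = a / (1 - r)
S = 68 / (1 - (1/3))
S = 68 / (2/3)
S = 102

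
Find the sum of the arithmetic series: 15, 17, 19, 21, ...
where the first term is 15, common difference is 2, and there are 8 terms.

Sₙ = n/2 × (first + last)
Last term = a + (n-1)d = 15 + (8-1)×2 = 29
S_8 = 8/2 × (15 + 29)
S_8 = 8/2 × 44 = 176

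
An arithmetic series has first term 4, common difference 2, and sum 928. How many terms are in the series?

Using S = n/2 × [2a + (n-1)d]
928 = n/2 × [2(4) + (n-1)(2)]
928 = n/2 × [8 + 2n - 2]
1856 = n × [6 + 2n]
2n² + (6)n - 1856 = 0
Discriminant: Δ = (6)² - 4(2)(-1856) = 36 + 14848 = 14884
√Δ = 122
n = [-(6) + √Δ] / (2·2) = (-6 + 122) / 4 = 116 / 4 = 29
(The negative root is discarded since n must be a positive integer.)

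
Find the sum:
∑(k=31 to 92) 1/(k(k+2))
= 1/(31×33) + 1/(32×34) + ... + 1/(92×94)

Partial fractions: 1/(k(k+2)) = (1/2)[1/k - 1/(k+2)]
Telescoping leaves the first two and last two terms:
= (1/2)[1/31 + 1/32 - 1/93 - 1/94]
= 5891/279744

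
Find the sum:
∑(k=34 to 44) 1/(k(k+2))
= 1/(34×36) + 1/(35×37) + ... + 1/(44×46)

Partial fractions: 1/(k(k+2)) = (1/2)[1/k - 1/(k+2)]
Telescoping leaves the first two and last two terms:
= (1/2)[1/34 + 1/35 - 1/45 - 1/46]
= 1727/246330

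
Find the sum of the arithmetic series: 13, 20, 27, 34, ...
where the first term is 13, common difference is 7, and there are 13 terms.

Sₙ = n/2 × (first + last)
Last term = a + (n-1)d = 13 + (13-1)×7 = 97
S_13 = 13/2 × (13 + 97)
S_13 = 13/2 × 110 = 715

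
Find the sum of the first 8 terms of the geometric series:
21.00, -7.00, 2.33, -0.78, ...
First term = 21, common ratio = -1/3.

Sₙ = a(1 - rⁿ) / (1 - r)
S_8 = 21(1 - (-1/3)^8) / (1 - (-1/3))
S_8 = 21(1 - (1/6561)) / (4/3)
S_8 = 11480/729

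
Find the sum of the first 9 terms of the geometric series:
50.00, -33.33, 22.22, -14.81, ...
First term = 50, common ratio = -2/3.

Sₙ = a(1 - rⁿ) / (1 - r)
S_9 = 50(1 - (-2/3)^9) / (1 - (-2/3))
S_9 = 50(1 - (-512/19683)) / (5/3)
S_9 = 201950/6561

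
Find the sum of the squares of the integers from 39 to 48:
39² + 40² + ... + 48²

Use ∑_{k=1}^{n} k² = n(n+1)(2n+1)/6, then subtract the first 38 terms.
∑_{k=1}^{48} k² = 48×49×97/6 = 38024
∑_{k=1}^{38} k² = 38×39×77/6 = 19019
∑_{k=39}^{48} k² = 38024 - 19019 = 19005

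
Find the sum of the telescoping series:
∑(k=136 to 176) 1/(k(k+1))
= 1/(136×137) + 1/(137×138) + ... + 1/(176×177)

Partial fractions: 1/(k(k+1)) = 1/k - 1/(k+1)
The series telescopes:
= (1/136 - 1/137) + (1/137 - 1/138) + ... + (1/176 - 1/177)
= 1/136 - 1/177
= 41/24072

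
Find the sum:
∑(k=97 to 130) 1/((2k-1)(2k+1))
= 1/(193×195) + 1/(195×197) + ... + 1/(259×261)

Partial fractions: 1/((2k-1)(2k+1)) = (1/2)[1/(2k-1) - 1/(2k+1)]
The series telescopes:
= (1/2)[1/193 - 1/261]
= 34/50373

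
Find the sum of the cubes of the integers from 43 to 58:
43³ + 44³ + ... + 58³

Use ∑_{k=1}^{n} k³ = [n(n+1)/2]², then subtract the first 42 terms.
∑_{k=1}^{58} k³ = [58×59/2]² = 1711² = 2927521
∑_{k=1}^{42} k³ = [42×43/2]² = 903² = 815409
∑_{k=43}^{58} k³ = 2927521 - 815409 = 2112112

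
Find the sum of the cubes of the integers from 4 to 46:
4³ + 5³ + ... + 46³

Use ∑_{k=1}^{n} k³ = [n(n+1)/2]², then subtract the first 3 terms.
∑_{k=1}^{46} k³ = [46×47/2]² = 1081² = 1168561
∑_{k=1}^{3} k³ = [3×4/2]² = 6² = 36
∑_{k=4}^{46} k³ = 1168561 - 36 = 1168525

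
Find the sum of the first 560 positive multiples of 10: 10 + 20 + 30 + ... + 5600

Factor out 10: = 10(1 + 2 + ... + 560) = 10 × n(n+1)/2
= 10 × 560×561/2
= 10 × 157080
= 1570800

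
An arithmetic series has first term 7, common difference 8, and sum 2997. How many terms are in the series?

Using S = n/2 × [2a + (n-1)d]
2997 = n/2 × [2(7) + (n-1)(8)]
2997 = n/2 × [14 + 8n - 8]
5994 = n × [6 + 8n]
8n² + (6)n - 5994 = 0
Discriminant: Δ = (6)² - 4(8)(-5994) = 36 + 191808 = 191844
√Δ = 438
n = [-(6) + √Δ] / (2·8) = (-6 + 438) / 16 = 432 / 16 = 27
(The negative root is discarded since n must be a positive integer.)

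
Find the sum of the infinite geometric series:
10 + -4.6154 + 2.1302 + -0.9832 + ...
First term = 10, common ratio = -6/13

For |r| < 1, S = a / (1 - r)
S = 10 / (1 - (-6/13))
S = 10 / (19/13)
S = 130/19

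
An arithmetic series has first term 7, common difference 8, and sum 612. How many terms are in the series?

Using S = n/2 × [2a + (n-1)d]
612 = n/2 × [2(7) + (n-1)(8)]
612 = n/2 × [14 + 8n - 8]
1224 = n × [6 + 8n]
8n² + (6)n - 1224 = 0
Discriminant: Δ = (6)² - 4(8)(-1224) = 36 + 39168 = 39204
√Δ = 198
n = [-(6) + √Δ] / (2·8) = (-6 + 198) / 16 = 192 / 16 = 12
(The negative root is discarded since n must be a positive integer.)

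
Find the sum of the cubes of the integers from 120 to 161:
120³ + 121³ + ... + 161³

Use ∑_{k=1}^{n} k³ = [n(n+1)/2]², then subtract the first 119 terms.
∑_{k=1}^{161} k³ = [161×162/2]² = 13041² = 170067681
∑_{k=1}^{119} k³ = [119×120/2]² = 7140² = 50979600
∑_{k=120}^{161} k³ = 170067681 - 50979600 = 119088081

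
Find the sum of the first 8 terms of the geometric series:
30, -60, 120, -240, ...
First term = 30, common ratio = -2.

Sₙ = a(1 - rⁿ) / (1 - r)
S_8 = 30(1 - (-2)^8) / (1 - (-2))
S_8 = 30(1 - 256) / (3)
S_8 = -2550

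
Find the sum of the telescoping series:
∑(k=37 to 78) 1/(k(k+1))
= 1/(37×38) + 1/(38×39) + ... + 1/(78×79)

Partial fractions: 1/(k(k+1)) = 1/k - 1/(k+1)
The series telescopes:
= (1/37 - 1/38) + (1/38 - 1/39) + ... + (1/78 - 1/79)
= 1/37 - 1/79
= 42/2923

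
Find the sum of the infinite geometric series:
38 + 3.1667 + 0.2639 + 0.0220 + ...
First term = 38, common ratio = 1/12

For |r| < 1, S = a / (1 - r)
S = 38 / (1 - (1/12))
S = 38 / (11/12)
S = 456/11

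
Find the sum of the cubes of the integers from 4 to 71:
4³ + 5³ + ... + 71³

Use ∑_{k=1}^{n} k³ = [n(n+1)/2]², then subtract the first 3 terms.
∑_{k=1}^{71} k³ = [71×72/2]² = 2556² = 6533136
∑_{k=1}^{3} k³ = [3×4/2]² = 6² = 36
∑_{k=4}^{71} k³ = 6533136 - 36 = 6533100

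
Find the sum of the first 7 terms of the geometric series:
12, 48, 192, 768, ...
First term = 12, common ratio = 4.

Sₙ = a(1 - rⁿ) / (1 - r)
S_7 = 12(1 - 4^7) / (1 - 4)
S_7 = 12(1 - 16384) / (-3)
S_7 = 65532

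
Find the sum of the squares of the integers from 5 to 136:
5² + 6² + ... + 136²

Use ∑_{k=1}^{n} k² = n(n+1)(2n+1)/6, then subtract the first 4 terms.
∑_{k=1}^{136} k² = 136×137×273/6 = 847756
∑_{k=1}^{4} k² = 4×5×9/6 = 30
∑_{k=5}^{136} k² = 847756 - 30 = 847726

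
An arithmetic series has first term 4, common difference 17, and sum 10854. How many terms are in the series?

Using S = n/2 × [2a + (n-1)d]
10854 = n/2 × [2(4) + (n-1)(17)]
10854 = n/2 × [8 + 17n - 17]
21708 = n × [-9 + 17n]
17n² + (-9)n - 21708 = 0
Discriminant: Δ = (-9)² - 4(17)(-21708) = 81 + 1476144 = 1476225
√Δ = 1215
n = [-(-9) + √Δ] / (2·17) = (9 + 1215) / 34 = 1224 / 34 = 36
(The negative root is discarded since n must be a positive integer.)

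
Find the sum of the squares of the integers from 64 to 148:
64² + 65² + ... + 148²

Use ∑_{k=1}^{n} k² = n(n+1)(2n+1)/6, then subtract the first 63 terms.
∑_{k=1}^{148} k² = 148×149×297/6 = 1091574
∑_{k=1}^{63} k² = 63×64×127/6 = 85344
∑_{k=64}^{148} k² = 1091574 - 85344 = 1006230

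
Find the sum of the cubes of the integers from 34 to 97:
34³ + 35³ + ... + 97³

Use ∑_{k=1}^{n} k³ = [n(n+1)/2]², then subtract the first 33 terms.
∑_{k=1}^{97} k³ = [97×98/2]² = 4753² = 22591009
∑_{k=1}^{33} k³ = [33×34/2]² = 561² = 314721
∑_{k=34}^{97} k³ = 22591009 - 314721 = 22276288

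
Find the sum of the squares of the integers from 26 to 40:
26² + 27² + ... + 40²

Use ∑_{k=1}^{n} k² = n(n+1)(2n+1)/6, then subtract the first 25 terms.
∑_{k=1}^{40} k² = 40×41×81/6 = 22140
∑_{k=1}^{25} k² = 25×26×51/6 = 5525
∑_{k=26}^{40} k² = 22140 - 5525 = 16615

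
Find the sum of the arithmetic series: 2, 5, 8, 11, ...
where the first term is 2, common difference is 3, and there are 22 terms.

Sₙ = n/2 × (first + last)
Last term = a + (n-1)d = 2 + (22-1)×3 = 65
S_22 = 22/2 × (2 + 65)
S_22 = 22/2 × 67 = 737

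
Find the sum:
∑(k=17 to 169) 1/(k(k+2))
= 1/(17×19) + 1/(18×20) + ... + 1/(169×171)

Partial fractions: 1/(k(k+2)) = (1/2)[1/k - 1/(k+2)]
Telescoping leaves the first two and last two terms:
= (1/2)[1/17 + 1/18 - 1/170 - 1/171]
= 746/14535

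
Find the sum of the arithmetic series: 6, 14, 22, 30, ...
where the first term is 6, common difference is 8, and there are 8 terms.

Sₙ = n/2 × (first + last)
Last term = a + (n-1)d = 6 + (8-1)×8 = 62
S_8 = 8/2 × (6 + 62)
S_8 = 8/2 × 68 = 272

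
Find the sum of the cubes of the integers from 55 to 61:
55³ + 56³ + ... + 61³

Use ∑_{k=1}^{n} k³ = [n(n+1)/2]², then subtract the first 54 terms.
∑_{k=1}^{61} k³ = [61×62/2]² = 1891² = 3575881
∑_{k=1}^{54} k³ = [54×55/2]² = 1485² = 2205225
∑_{k=55}^{61} k³ = 3575881 - 2205225 = 1370656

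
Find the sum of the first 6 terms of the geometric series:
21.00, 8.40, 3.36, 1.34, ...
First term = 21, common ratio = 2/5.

Sₙ = a(1 - rⁿ) / (1 - r)
S_6 = 21(1 - (2/5)^6) / (1 - (2/5))
S_6 = 21(1 - (64/15625)) / (3/5)
S_6 = 108927/3125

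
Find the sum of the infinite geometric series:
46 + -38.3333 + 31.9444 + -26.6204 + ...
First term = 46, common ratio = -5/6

For |r| < 1, S = a / (1 - r)
S = 46 / (1 - (-5/6))
S = 46 / (11/6)
S = 276/11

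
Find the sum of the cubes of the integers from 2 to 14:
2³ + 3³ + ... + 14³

Use ∑_{k=1}^{n} k³ = [n(n+1)/2]², then subtract the first 1 terms.
∑_{k=1}^{14} k³ = [14×15/2]² = 105² = 11025
∑_{k=1}^{1} k³ = [1×2/2]² = 1² = 1
∑_{k=2}^{14} k³ = 11025 - 1 = 11024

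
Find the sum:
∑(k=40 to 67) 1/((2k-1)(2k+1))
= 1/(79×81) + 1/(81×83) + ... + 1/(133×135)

Partial fractions: 1/((2k-1)(2k+1)) = (1/2)[1/(2k-1) - 1/(2k+1)]
The series telescopes:
= (1/2)[1/79 - 1/135]
= 28/10665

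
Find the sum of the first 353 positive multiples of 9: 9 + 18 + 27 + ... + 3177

Factor out 9: = 9(1 + 2 + ... + 353) = 9 × n(n+1)/2
= 9 × 353×354/2
= 9 × 62481
= 562329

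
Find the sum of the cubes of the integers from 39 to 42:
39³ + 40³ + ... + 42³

Use ∑_{k=1}^{n} k³ = [n(n+1)/2]², then subtract the first 38 terms.
∑_{k=1}^{42} k³ = [42×43/2]² = 903² = 815409
∑_{k=1}^{38} k³ = [38×39/2]² = 741² = 549081
∑_{k=39}^{42} k³ = 815409 - 549081 = 266328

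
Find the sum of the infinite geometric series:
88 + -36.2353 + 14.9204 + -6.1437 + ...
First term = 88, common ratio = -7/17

For |r| < 1, S = a / (1 - r)
S = 88 / (1 - (-7/17))
S = 88 / (24/17)
S = 187/3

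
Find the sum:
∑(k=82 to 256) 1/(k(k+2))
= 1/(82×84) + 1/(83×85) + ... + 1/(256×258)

Partial fractions: 1/(k(k+2)) = (1/2)[1/k - 1/(k+2)]
Telescoping leaves the first two and last two terms:
= (1/2)[1/82 + 1/83 - 1/257 - 1/258]
= 929425/112819659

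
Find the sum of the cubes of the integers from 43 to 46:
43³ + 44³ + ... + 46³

Use ∑_{k=1}^{n} k³ = [n(n+1)/2]², then subtract the first 42 terms.
∑_{k=1}^{46} k³ = [46×47/2]² = 1081² = 1168561
∑_{k=1}^{42} k³ = [42×43/2]² = 903² = 815409
∑_{k=43}^{46} k³ = 1168561 - 815409 = 353152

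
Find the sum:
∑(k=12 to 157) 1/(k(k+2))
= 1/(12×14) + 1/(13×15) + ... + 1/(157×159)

Partial fractions: 1/(k(k+2)) = (1/2)[1/k - 1/(k+2)]
Telescoping leaves the first two and last two terms:
= (1/2)[1/12 + 1/13 - 1/158 - 1/159]
= 96433/1306344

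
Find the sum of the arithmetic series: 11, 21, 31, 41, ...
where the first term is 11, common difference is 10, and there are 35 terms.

Sₙ = n/2 × (first + last)
Last term = a + (n-1)d = 11 + (35-1)×10 = 351
S_35 = 35/2 × (11 + 351)
S_35 = 35/2 × 362 = 6335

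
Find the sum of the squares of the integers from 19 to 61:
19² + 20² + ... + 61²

Use ∑_{k=1}^{n} k² = n(n+1)(2n+1)/6, then subtract the first 18 terms.
∑_{k=1}^{61} k² = 61×62×123/6 = 77531
∑_{k=1}^{18} k² = 18×19×37/6 = 2109
∑_{k=19}^{61} k² = 77531 - 2109 = 75422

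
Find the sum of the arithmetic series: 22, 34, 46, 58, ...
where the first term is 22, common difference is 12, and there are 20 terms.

Sₙ = n/2 × (first + last)
Last term = a + (n-1)d = 22 + (20-1)×12 = 250
S_20 = 20/2 × (22 + 250)
S_20 = 20/2 × 272 = 2720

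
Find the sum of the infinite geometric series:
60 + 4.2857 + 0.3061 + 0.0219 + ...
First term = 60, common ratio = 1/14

For |r| < 1, S = a / (1 - r)
S = 60 / (1 - (1/14))
S = 60 / (13/14)
S = 840/13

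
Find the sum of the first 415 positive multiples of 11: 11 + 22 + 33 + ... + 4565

Factor out 11: = 11(1 + 2 + ... + 415) = 11 × n(n+1)/2
= 11 × 415×416/2
= 11 × 86320
= 949520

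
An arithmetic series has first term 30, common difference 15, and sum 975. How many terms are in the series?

Using S = n/2 × [2a + (n-1)d]
975 = n/2 × [2(30) + (n-1)(15)]
975 = n/2 × [60 + 15n - 15]
1950 = n × [45 + 15n]
15n² + (45)n - 1950 = 0
Discriminant: Δ = (45)² - 4(15)(-1950) = 2025 + 117000 = 119025
√Δ = 345
n = [-(45) + √Δ] / (2·15) = (-45 + 345) / 30 = 300 / 30 = 10
(The negative root is discarded since n must be a positive integer.)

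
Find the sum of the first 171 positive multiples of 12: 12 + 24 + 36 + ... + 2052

Factor out 12: = 12(1 + 2 + ... + 171) = 12 × n(n+1)/2
= 12 × 171×172/2
= 12 × 14706
= 176472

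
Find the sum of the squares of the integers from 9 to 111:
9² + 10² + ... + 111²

Use ∑_{k=1}^{n} k² = n(n+1)(2n+1)/6, then subtract the first 8 terms.
∑_{k=1}^{111} k² = 111×112×223/6 = 462056
∑_{k=1}^{8} k² = 8×9×17/6 = 204
∑_{k=9}^{111} k² = 462056 - 204 = 461852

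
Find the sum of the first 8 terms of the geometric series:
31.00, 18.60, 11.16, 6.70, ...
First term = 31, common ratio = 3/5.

Sₙ = a(1 - rⁿ) / (1 - r)
S_8 = 31(1 - (3/5)^8) / (1 - (3/5))
S_8 = 31(1 - (6561/390625)) / (2/5)
S_8 = 5952992/78125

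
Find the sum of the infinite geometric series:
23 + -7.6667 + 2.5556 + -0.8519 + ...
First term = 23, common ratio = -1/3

For |r| < 1, S = a / (1 - r)
S = 23 / (1 - (-1/3))
S = 23 / (4/3)
S = 69/4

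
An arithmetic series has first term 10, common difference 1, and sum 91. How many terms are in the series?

Using S = n/2 × [2a + (n-1)d]
91 = n/2 × [2(10) + (n-1)(1)]
91 = n/2 × [20 + 1n - 1]
182 = n × [19 + 1n]
1n² + (19)n - 182 = 0
Discriminant: Δ = (19)² - 4(1)(-182) = 361 + 728 = 1089
√Δ = 33
n = [-(19) + √Δ] / (2·1) = (-19 + 33) / 2 = 14 / 2 = 7
(The negative root is discarded since n must be a positive integer.)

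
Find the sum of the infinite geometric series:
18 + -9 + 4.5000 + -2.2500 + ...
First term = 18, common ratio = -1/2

For |r| < 1, S = a / (1 - r)
S = 18 / (1 - (-1/2))
S = 18 / (3/2)
S = 12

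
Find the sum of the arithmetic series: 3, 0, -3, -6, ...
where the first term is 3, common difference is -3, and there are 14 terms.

Sₙ = n/2 × (first + last)
Last term = a + (n-1)d = 3 + (14-1)×(-3) = -36
S_14 = 14/2 × (3 + (-36))
S_14 = 14/2 × (-33) = -231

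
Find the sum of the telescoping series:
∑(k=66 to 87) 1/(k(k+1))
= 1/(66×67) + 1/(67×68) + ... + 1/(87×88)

Partial fractions: 1/(k(k+1)) = 1/k - 1/(k+1)
The series telescopes:
= (1/66 - 1/67) + (1/67 - 1/68) + ... + (1/87 - 1/88)
= 1/66 - 1/88
= 1/264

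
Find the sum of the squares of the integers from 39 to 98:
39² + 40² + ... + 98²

Use ∑_{k=1}^{n} k² = n(n+1)(2n+1)/6, then subtract the first 38 terms.
∑_{k=1}^{98} k² = 98×99×197/6 = 318549
∑_{k=1}^{38} k² = 38×39×77/6 = 19019
∑_{k=39}^{98} k² = 318549 - 19019 = 299530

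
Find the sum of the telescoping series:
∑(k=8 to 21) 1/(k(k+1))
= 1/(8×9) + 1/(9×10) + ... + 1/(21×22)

Partial fractions: 1/(k(k+1)) = 1/k - 1/(k+1)
The series telescopes:
= (1/8 - 1/9) + (1/9 - 1/10) + ... + (1/21 - 1/22)
= 1/8 - 1/22
= 7/88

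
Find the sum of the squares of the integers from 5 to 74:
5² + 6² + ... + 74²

Use ∑_{k=1}^{n} k² = n(n+1)(2n+1)/6, then subtract the first 4 terms.
∑_{k=1}^{74} k² = 74×75×149/6 = 137825
∑_{k=1}^{4} k² = 4×5×9/6 = 30
∑_{k=5}^{74} k² = 137825 - 30 = 137795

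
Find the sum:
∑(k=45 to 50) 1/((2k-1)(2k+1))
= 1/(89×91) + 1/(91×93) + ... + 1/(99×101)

Partial fractions: 1/((2k-1)(2k+1)) = (1/2)[1/(2k-1) - 1/(2k+1)]
The series telescopes:
= (1/2)[1/89 - 1/101]
= 6/8989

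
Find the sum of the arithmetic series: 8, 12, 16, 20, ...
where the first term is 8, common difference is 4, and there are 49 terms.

Sₙ = n/2 × (first + last)
Last term = a + (n-1)d = 8 + (49-1)×4 = 200
S_49 = 49/2 × (8 + 200)
S_49 = 49/2 × 208 = 5096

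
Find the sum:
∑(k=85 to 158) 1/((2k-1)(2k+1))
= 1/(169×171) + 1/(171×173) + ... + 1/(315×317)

Partial fractions: 1/((2k-1)(2k+1)) = (1/2)[1/(2k-1) - 1/(2k+1)]
The series telescopes:
= (1/2)[1/169 - 1/317]
= 74/53573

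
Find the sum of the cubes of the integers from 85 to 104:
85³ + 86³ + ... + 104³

Use ∑_{k=1}^{n} k³ = [n(n+1)/2]², then subtract the first 84 terms.
∑_{k=1}^{104} k³ = [104×105/2]² = 5460² = 29811600
∑_{k=1}^{84} k³ = [84×85/2]² = 3570² = 12744900
∑_{k=85}^{104} k³ = 29811600 - 12744900 = 17066700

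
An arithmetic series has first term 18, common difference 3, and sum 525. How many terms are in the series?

Using S = n/2 × [2a + (n-1)d]
525 = n/2 × [2(18) + (n-1)(3)]
525 = n/2 × [36 + 3n - 3]
1050 = n × [33 + 3n]
3n² + (33)n - 1050 = 0
Discriminant: Δ = (33)² - 4(3)(-1050) = 1089 + 12600 = 13689
√Δ = 117
n = [-(33) + √Δ] / (2·3) = (-33 + 117) / 6 = 84 / 6 = 14
(The negative root is discarded since n must be a positive integer.)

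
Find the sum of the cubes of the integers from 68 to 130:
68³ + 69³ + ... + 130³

Use ∑_{k=1}^{n} k³ = [n(n+1)/2]², then subtract the first 67 terms.
∑_{k=1}^{130} k³ = [130×131/2]² = 8515² = 72505225
∑_{k=1}^{67} k³ = [67×68/2]² = 2278² = 5189284
∑_{k=68}^{130} k³ = 72505225 - 5189284 = 67315941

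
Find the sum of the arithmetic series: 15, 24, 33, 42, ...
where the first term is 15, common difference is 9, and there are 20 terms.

Sₙ = n/2 × (first + last)
Last term = a + (n-1)d = 15 + (20-1)×9 = 186
S_20 = 20/2 × (15 + 186)
S_20 = 20/2 × 201 = 2010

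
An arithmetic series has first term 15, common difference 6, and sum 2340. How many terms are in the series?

Using S = n/2 × [2a + (n-1)d]
2340 = n/2 × [2(15) + (n-1)(6)]
2340 = n/2 × [30 + 6n - 6]
4680 = n × [24 + 6n]
6n² + (24)n - 4680 = 0
Discriminant: Δ = (24)² - 4(6)(-4680) = 576 + 112320 = 112896
√Δ = 336
n = [-(24) + √Δ] / (2·6) = (-24 + 336) / 12 = 312 / 12 = 26
(The negative root is discarded since n must be a positive integer.)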